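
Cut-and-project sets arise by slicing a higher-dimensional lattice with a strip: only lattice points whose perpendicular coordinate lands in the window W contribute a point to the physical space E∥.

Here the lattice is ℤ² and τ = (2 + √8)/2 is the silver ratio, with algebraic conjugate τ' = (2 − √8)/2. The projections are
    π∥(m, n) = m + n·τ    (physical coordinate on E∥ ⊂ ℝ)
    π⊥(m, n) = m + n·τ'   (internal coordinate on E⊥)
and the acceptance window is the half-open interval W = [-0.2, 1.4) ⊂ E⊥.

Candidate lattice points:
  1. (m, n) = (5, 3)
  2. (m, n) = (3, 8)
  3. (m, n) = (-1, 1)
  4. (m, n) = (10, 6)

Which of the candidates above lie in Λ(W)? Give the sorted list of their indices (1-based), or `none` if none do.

none

Numerically τ ≈ 2.4142 and τ' = −1/τ ≈ -0.4142.
candidate 1: (m,n)=(5,3) → π∥ = 5+3·τ ≈ 12.2426, π⊥ = 5+3·τ' ≈ 3.7574 ∉ [-0.2, 1.4) ⇒ out
candidate 2: (m,n)=(3,8) → π∥ = 3+8·τ ≈ 22.3137, π⊥ = 3+8·τ' ≈ -0.3137 ∉ [-0.2, 1.4) ⇒ out
candidate 3: (m,n)=(-1,1) → π∥ = -1+1·τ ≈ 1.4142, π⊥ = -1+1·τ' ≈ -1.4142 ∉ [-0.2, 1.4) ⇒ out
candidate 4: (m,n)=(10,6) → π∥ = 10+6·τ ≈ 24.4853, π⊥ = 10+6·τ' ≈ 7.5147 ∉ [-0.2, 1.4) ⇒ out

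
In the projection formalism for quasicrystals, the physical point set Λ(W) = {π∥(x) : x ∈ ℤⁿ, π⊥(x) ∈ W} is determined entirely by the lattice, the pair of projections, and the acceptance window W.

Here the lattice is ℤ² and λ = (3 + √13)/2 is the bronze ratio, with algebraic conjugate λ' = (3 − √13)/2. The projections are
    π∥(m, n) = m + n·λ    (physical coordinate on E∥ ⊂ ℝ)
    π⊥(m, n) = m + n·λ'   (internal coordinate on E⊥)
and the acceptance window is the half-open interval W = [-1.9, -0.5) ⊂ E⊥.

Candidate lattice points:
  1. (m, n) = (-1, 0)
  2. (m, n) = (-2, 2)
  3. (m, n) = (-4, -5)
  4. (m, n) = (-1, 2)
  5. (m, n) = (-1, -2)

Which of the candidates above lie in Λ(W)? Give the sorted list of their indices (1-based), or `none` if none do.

1, 4

λ' = (3−√13)/2 ≈ -0.302776.
candidate 1: (m,n)=(-1,0) → π∥ = -1+0·λ ≈ -1.000000, π⊥ = -1+0·λ' ≈ -1.000000 ∈ [-1.9, -0.5) ⇒ IN Λ
candidate 2: (m,n)=(-2,2) → π∥ = -2+2·λ ≈ 4.605551, π⊥ = -2+2·λ' ≈ -2.605551 ∉ [-1.9, -0.5) ⇒ out
candidate 3: (m,n)=(-4,-5) → π∥ = -4-5·λ ≈ -20.513878, π⊥ = -4-5·λ' ≈ -2.486122 ∉ [-1.9, -0.5) ⇒ out
candidate 4: (m,n)=(-1,2) → π∥ = -1+2·λ ≈ 5.605551, π⊥ = -1+2·λ' ≈ -1.605551 ∈ [-1.9, -0.5) ⇒ IN Λ
candidate 5: (m,n)=(-1,-2) → π∥ = -1-2·λ ≈ -7.605551, π⊥ = -1-2·λ' ≈ -0.394449 ∉ [-1.9, -0.5) ⇒ out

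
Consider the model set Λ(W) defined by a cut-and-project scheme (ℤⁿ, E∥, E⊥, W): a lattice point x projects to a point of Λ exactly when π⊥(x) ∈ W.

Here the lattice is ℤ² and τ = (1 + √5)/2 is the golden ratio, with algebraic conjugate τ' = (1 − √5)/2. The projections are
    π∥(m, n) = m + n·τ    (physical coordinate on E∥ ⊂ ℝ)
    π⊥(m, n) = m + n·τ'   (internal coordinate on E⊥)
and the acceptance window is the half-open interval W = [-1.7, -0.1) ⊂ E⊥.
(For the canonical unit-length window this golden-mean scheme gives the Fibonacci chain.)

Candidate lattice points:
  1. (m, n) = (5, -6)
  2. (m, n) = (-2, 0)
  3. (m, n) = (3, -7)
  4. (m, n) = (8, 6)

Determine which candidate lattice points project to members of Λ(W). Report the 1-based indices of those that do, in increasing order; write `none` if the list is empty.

none

Numerically τ ≈ 1.6180 and τ' = −1/τ ≈ -0.6180.
[1] lift (5,-6): star map gives 8.7082; window check -1.7 ≤ 8.7082 < -0.1 is false → out
[2] lift (-2,0): star map gives -2.0000; window check -1.7 ≤ -2.0000 < -0.1 is false → out
[3] lift (3,-7): star map gives 7.3262; window check -1.7 ≤ 7.3262 < -0.1 is false → out
[4] lift (8,6): star map gives 4.2918; window check -1.7 ≤ 4.2918 < -0.1 is false → out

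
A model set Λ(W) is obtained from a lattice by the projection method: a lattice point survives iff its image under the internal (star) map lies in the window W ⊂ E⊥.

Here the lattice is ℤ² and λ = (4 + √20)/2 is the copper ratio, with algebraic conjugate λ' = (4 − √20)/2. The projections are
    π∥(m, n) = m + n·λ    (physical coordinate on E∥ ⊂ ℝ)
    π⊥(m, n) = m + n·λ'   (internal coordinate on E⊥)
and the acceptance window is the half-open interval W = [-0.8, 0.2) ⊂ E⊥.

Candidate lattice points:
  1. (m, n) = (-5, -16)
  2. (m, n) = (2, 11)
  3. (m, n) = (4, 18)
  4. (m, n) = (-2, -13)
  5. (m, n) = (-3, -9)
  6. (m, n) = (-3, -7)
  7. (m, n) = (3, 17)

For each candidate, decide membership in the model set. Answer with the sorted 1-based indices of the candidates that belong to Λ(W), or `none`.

Numerically λ ≈ 4.2361 and λ' = −1/λ ≈ -0.2361.
candidate 1: (m,n)=(-5,-16) → π∥ = -5-16·λ ≈ -72.7771, π⊥ = -5-16·λ' ≈ -1.2229 ∉ [-0.8, 0.2) ⇒ out
candidate 2: (m,n)=(2,11) → π∥ = 2+11·λ ≈ 48.5967, π⊥ = 2+11·λ' ≈ -0.5967 ∈ [-0.8, 0.2) ⇒ IN Λ
candidate 3: (m,n)=(4,18) → π∥ = 4+18·λ ≈ 80.2492, π⊥ = 4+18·λ' ≈ -0.2492 ∈ [-0.8, 0.2) ⇒ IN Λ
candidate 4: (m,n)=(-2,-13) → π∥ = -2-13·λ ≈ -57.0689, π⊥ = -2-13·λ' ≈ 1.0689 ∉ [-0.8, 0.2) ⇒ out
candidate 5: (m,n)=(-3,-9) → π∥ = -3-9·λ ≈ -41.1246, π⊥ = -3-9·λ' ≈ -0.8754 ∉ [-0.8, 0.2) ⇒ out
candidate 6: (m,n)=(-3,-7) → π∥ = -3-7·λ ≈ -32.6525, π⊥ = -3-7·λ' ≈ -1.3475 ∉ [-0.8, 0.2) ⇒ out
candidate 7: (m,n)=(3,17) → π∥ = 3+17·λ ≈ 75.0132, π⊥ = 3+17·λ' ≈ -1.0132 ∉ [-0.8, 0.2) ⇒ out

2, 3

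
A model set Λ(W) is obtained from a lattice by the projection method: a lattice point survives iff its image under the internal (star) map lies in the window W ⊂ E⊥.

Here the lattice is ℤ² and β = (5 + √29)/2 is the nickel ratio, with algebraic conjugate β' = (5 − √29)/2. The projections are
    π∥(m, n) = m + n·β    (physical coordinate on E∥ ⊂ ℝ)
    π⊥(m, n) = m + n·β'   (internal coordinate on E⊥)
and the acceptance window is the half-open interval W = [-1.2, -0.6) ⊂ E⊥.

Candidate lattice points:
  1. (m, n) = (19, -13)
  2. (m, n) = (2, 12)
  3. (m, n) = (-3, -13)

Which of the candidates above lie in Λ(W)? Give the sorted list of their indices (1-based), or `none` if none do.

Numerically β ≈ 5.1926 and β' = −1/β ≈ -0.1926.
[1] lift (19,-13): star map gives 21.5036; window check -1.2 ≤ 21.5036 < -0.6 is false → out
[2] lift (2,12): star map gives -0.3110; window check -1.2 ≤ -0.3110 < -0.6 is false → out
[3] lift (-3,-13): star map gives -0.4964; window check -1.2 ≤ -0.4964 < -0.6 is false → out

none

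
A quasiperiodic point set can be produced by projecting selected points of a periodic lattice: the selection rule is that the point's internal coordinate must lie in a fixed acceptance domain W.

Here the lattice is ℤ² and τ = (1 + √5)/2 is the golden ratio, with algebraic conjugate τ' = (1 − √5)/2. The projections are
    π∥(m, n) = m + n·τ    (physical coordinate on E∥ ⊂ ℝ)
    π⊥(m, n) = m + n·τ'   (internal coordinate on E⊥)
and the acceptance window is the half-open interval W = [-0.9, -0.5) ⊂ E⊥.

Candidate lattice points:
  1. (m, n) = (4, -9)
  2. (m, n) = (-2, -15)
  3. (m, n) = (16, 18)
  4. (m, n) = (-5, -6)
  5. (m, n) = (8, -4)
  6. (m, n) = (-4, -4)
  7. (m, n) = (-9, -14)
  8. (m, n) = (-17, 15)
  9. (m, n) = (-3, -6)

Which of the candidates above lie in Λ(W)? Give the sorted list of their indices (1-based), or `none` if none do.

τ' = (1−√5)/2 ≈ -0.618034.
candidate 1: (m,n)=(4,-9) → π∥ = 4-9·τ ≈ -10.562306, π⊥ = 4-9·τ' ≈ 9.562306 ∉ [-0.9, -0.5) ⇒ out
candidate 2: (m,n)=(-2,-15) → π∥ = -2-15·τ ≈ -26.270510, π⊥ = -2-15·τ' ≈ 7.270510 ∉ [-0.9, -0.5) ⇒ out
candidate 3: (m,n)=(16,18) → π∥ = 16+18·τ ≈ 45.124612, π⊥ = 16+18·τ' ≈ 4.875388 ∉ [-0.9, -0.5) ⇒ out
candidate 4: (m,n)=(-5,-6) → π∥ = -5-6·τ ≈ -14.708204, π⊥ = -5-6·τ' ≈ -1.291796 ∉ [-0.9, -0.5) ⇒ out
candidate 5: (m,n)=(8,-4) → π∥ = 8-4·τ ≈ 1.527864, π⊥ = 8-4·τ' ≈ 10.472136 ∉ [-0.9, -0.5) ⇒ out
candidate 6: (m,n)=(-4,-4) → π∥ = -4-4·τ ≈ -10.472136, π⊥ = -4-4·τ' ≈ -1.527864 ∉ [-0.9, -0.5) ⇒ out
candidate 7: (m,n)=(-9,-14) → π∥ = -9-14·τ ≈ -31.652476, π⊥ = -9-14·τ' ≈ -0.347524 ∉ [-0.9, -0.5) ⇒ out
candidate 8: (m,n)=(-17,15) → π∥ = -17+15·τ ≈ 7.270510, π⊥ = -17+15·τ' ≈ -26.270510 ∉ [-0.9, -0.5) ⇒ out
candidate 9: (m,n)=(-3,-6) → π∥ = -3-6·τ ≈ -12.708204, π⊥ = -3-6·τ' ≈ 0.708204 ∉ [-0.9, -0.5) ⇒ out

none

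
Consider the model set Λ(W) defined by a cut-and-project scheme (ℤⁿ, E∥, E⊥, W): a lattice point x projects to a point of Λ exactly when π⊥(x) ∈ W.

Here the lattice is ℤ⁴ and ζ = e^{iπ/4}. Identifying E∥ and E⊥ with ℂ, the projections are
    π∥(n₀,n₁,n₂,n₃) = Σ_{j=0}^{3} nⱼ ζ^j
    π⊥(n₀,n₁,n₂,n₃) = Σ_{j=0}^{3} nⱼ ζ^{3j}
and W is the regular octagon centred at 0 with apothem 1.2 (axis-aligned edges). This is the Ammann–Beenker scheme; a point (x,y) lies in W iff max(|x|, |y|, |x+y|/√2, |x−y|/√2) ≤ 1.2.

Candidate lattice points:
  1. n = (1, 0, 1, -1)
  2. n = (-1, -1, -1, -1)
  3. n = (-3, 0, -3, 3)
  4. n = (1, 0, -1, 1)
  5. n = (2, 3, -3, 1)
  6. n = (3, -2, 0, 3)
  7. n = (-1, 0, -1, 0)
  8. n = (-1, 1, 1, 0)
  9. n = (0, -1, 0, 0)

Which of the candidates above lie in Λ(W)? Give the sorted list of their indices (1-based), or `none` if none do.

2, 9

π⊥(n) = n₀ + n₁ζ³ + n₂ζ⁶ + n₃ζ⁹ where ζ = e^{iπ/4}.
#1 (1, 0, 1, -1): internal (0.2929, -1.7071); octagon support 1.7071 vs apothem 1.2 → ∉ W
#2 (-1, -1, -1, -1): internal (-1.0000, -0.4142); octagon support 1.0000 vs apothem 1.2 → ∈ W
#3 (-3, 0, -3, 3): internal (-0.8787, 5.1213); octagon support 5.1213 vs apothem 1.2 → ∉ W
#4 (1, 0, -1, 1): internal (1.7071, 1.7071); octagon support 2.4142 vs apothem 1.2 → ∉ W
#5 (2, 3, -3, 1): internal (0.5858, 5.8284); octagon support 5.8284 vs apothem 1.2 → ∉ W
#6 (3, -2, 0, 3): internal (6.5355, 0.7071); octagon support 6.5355 vs apothem 1.2 → ∉ W
#7 (-1, 0, -1, 0): internal (-1.0000, 1.0000); octagon support 1.4142 vs apothem 1.2 → ∉ W
#8 (-1, 1, 1, 0): internal (-1.7071, -0.2929); octagon support 1.7071 vs apothem 1.2 → ∉ W
#9 (0, -1, 0, 0): internal (0.7071, -0.7071); octagon support 1.0000 vs apothem 1.2 → ∈ W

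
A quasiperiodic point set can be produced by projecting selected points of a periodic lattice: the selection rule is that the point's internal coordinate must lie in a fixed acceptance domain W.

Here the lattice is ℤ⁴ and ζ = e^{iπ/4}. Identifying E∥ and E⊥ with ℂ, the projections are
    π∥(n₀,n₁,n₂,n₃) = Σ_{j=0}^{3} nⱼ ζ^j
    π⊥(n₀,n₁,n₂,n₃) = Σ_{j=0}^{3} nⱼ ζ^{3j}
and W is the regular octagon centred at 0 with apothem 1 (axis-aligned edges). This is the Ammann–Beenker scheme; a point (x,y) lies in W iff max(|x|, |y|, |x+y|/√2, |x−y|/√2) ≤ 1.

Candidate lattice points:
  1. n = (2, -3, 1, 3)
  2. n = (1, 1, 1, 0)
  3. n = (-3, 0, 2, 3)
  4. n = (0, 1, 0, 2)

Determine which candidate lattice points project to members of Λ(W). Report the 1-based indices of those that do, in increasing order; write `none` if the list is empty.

π⊥(n) = n₀ + n₁ζ³ + n₂ζ⁶ + n₃ζ⁹ where ζ = e^{iπ/4}.
candidate 1: n = (2, -3, 1, 3) → π⊥ ≈ (+6.24264, -1.00000); max(|x|,|y|,|x±y|/√2) = 6.24264 > 1 ⇒ ∉ W
candidate 2: n = (1, 1, 1, 0) → π⊥ ≈ (+0.29289, -0.29289); max(|x|,|y|,|x±y|/√2) = 0.41421 ≤ 1 ⇒ ∈ W
candidate 3: n = (-3, 0, 2, 3) → π⊥ ≈ (-0.87868, +0.12132); max(|x|,|y|,|x±y|/√2) = 0.87868 ≤ 1 ⇒ ∈ W
candidate 4: n = (0, 1, 0, 2) → π⊥ ≈ (+0.70711, +2.12132); max(|x|,|y|,|x±y|/√2) = 2.12132 > 1 ⇒ ∉ W

2, 3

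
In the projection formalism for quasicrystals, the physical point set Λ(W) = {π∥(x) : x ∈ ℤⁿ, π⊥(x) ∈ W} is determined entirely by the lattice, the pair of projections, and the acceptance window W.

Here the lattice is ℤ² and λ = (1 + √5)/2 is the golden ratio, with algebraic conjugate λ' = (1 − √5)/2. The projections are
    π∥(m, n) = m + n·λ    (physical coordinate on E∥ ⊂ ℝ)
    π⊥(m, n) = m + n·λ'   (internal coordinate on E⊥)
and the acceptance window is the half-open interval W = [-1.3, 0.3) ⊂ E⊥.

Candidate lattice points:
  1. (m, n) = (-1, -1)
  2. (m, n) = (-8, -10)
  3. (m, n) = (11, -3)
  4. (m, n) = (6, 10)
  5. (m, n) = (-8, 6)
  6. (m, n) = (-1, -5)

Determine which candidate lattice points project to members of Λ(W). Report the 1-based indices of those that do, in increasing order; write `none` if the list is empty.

1, 4

Compute λ' = (1−√5)/2 = -0.6180, so π⊥(m,n) = m -0.6180·n.
#1 (-1,-1): internal coord -1 + (-1)·λ' = -0.3820; -0.3820 ∈ [-1.3, 0.3) → IN Λ
#2 (-8,-10): internal coord -8 + (-10)·λ' = -1.8197; -1.8197 ∉ [-1.3, 0.3) → out
#3 (11,-3): internal coord 11 + (-3)·λ' = +12.8541; +12.8541 ∉ [-1.3, 0.3) → out
#4 (6,10): internal coord 6 + (10)·λ' = -0.1803; -0.1803 ∈ [-1.3, 0.3) → IN Λ
#5 (-8,6): internal coord -8 + (6)·λ' = -11.7082; -11.7082 ∉ [-1.3, 0.3) → out
#6 (-1,-5): internal coord -1 + (-5)·λ' = +2.0902; +2.0902 ∉ [-1.3, 0.3) → out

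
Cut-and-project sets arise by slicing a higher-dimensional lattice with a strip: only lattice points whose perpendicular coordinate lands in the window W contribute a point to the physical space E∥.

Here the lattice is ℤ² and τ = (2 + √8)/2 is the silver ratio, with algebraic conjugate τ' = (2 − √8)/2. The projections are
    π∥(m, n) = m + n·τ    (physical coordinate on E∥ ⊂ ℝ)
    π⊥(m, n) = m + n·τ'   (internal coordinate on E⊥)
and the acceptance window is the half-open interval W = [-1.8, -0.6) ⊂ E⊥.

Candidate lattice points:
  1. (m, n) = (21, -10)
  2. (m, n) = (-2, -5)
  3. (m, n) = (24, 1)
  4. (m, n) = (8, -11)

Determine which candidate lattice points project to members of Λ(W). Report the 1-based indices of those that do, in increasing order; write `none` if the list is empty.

τ' = (2−√8)/2 ≈ -0.41421.
candidate 1: (m,n)=(21,-10) → π∥ = 21-10·τ ≈ -3.14214, π⊥ = 21-10·τ' ≈ 25.14214 ∉ [-1.8, -0.6) ⇒ out
candidate 2: (m,n)=(-2,-5) → π∥ = -2-5·τ ≈ -14.07107, π⊥ = -2-5·τ' ≈ 0.07107 ∉ [-1.8, -0.6) ⇒ out
candidate 3: (m,n)=(24,1) → π∥ = 24+1·τ ≈ 26.41421, π⊥ = 24+1·τ' ≈ 23.58579 ∉ [-1.8, -0.6) ⇒ out
candidate 4: (m,n)=(8,-11) → π∥ = 8-11·τ ≈ -18.55635, π⊥ = 8-11·τ' ≈ 12.55635 ∉ [-1.8, -0.6) ⇒ out

none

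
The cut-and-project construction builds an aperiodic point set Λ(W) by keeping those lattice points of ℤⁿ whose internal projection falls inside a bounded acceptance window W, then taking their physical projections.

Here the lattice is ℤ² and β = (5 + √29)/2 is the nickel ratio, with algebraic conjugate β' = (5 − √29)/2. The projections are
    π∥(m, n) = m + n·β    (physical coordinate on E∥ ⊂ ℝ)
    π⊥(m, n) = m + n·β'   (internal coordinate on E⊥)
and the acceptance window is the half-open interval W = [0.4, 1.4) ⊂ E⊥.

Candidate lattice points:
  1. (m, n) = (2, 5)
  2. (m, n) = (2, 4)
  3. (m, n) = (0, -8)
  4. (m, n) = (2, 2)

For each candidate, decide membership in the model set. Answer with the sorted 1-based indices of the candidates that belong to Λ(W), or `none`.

1, 2

Compute β' = (5−√29)/2 = -0.19258, so π⊥(m,n) = m -0.19258·n.
candidate 1: (m,n)=(2,5) → π∥ = 2+5·β ≈ 27.96291, π⊥ = 2+5·β' ≈ 1.03709 ∈ [0.4, 1.4) ⇒ IN Λ
candidate 2: (m,n)=(2,4) → π∥ = 2+4·β ≈ 22.77033, π⊥ = 2+4·β' ≈ 1.22967 ∈ [0.4, 1.4) ⇒ IN Λ
candidate 3: (m,n)=(0,-8) → π∥ = 0-8·β ≈ -41.54066, π⊥ = 0-8·β' ≈ 1.54066 ∉ [0.4, 1.4) ⇒ out
candidate 4: (m,n)=(2,2) → π∥ = 2+2·β ≈ 12.38516, π⊥ = 2+2·β' ≈ 1.61484 ∉ [0.4, 1.4) ⇒ out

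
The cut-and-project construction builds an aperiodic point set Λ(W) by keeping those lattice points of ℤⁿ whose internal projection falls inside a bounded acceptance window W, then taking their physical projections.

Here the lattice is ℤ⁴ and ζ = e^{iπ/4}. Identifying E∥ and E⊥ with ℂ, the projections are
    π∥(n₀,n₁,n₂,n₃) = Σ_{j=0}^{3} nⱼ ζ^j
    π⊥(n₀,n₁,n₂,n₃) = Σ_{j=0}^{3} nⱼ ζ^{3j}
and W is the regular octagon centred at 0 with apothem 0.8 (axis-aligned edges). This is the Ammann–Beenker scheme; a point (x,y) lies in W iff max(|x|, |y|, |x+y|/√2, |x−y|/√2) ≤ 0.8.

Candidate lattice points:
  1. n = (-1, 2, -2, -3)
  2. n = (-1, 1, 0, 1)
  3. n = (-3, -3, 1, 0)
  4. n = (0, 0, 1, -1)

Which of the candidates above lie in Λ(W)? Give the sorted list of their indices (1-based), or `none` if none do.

none

With ζ = e^{iπ/4} the internal vectors are ζ^0,ζ^3,ζ^6,ζ^9.
candidate 1: n = (-1, 2, -2, -3) → π⊥ ≈ (-4.535534, +1.292893); max(|x|,|y|,|x±y|/√2) = 4.535534 > 0.8 ⇒ ∉ W
candidate 2: n = (-1, 1, 0, 1) → π⊥ ≈ (-1.000000, +1.414214); max(|x|,|y|,|x±y|/√2) = 1.707107 > 0.8 ⇒ ∉ W
candidate 3: n = (-3, -3, 1, 0) → π⊥ ≈ (-0.878680, -3.121320); max(|x|,|y|,|x±y|/√2) = 3.121320 > 0.8 ⇒ ∉ W
candidate 4: n = (0, 0, 1, -1) → π⊥ ≈ (-0.707107, -1.707107); max(|x|,|y|,|x±y|/√2) = 1.707107 > 0.8 ⇒ ∉ W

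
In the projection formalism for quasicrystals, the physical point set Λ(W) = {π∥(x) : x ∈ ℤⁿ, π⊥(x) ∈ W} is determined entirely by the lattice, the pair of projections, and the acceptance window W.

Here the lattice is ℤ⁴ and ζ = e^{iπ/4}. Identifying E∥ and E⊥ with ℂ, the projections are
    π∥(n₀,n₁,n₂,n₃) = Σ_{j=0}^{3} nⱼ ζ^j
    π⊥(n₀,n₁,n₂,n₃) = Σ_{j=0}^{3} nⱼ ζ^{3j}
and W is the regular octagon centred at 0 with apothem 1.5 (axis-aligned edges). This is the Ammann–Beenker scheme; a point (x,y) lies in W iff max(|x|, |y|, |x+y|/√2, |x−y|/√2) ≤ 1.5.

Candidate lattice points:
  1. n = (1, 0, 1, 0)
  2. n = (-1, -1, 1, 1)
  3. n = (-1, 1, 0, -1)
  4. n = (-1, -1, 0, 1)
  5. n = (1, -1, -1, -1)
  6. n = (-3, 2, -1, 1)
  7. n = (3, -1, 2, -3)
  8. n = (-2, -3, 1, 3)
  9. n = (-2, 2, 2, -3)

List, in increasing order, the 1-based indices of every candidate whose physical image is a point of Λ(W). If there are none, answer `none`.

1, 2, 4, 5

With ζ = e^{iπ/4} the internal vectors are ζ^0,ζ^3,ζ^6,ζ^9.
#1 (1, 0, 1, 0): internal (1.00000, -1.00000); octagon support 1.41421 vs apothem 1.5 → ∈ W
#2 (-1, -1, 1, 1): internal (0.41421, -1.00000); octagon support 1.00000 vs apothem 1.5 → ∈ W
#3 (-1, 1, 0, -1): internal (-2.41421, 0.00000); octagon support 2.41421 vs apothem 1.5 → ∉ W
#4 (-1, -1, 0, 1): internal (0.41421, 0.00000); octagon support 0.41421 vs apothem 1.5 → ∈ W
#5 (1, -1, -1, -1): internal (1.00000, -0.41421); octagon support 1.00000 vs apothem 1.5 → ∈ W
#6 (-3, 2, -1, 1): internal (-3.70711, 3.12132); octagon support 4.82843 vs apothem 1.5 → ∉ W
#7 (3, -1, 2, -3): internal (1.58579, -4.82843); octagon support 4.82843 vs apothem 1.5 → ∉ W
#8 (-2, -3, 1, 3): internal (2.24264, -1.00000); octagon support 2.29289 vs apothem 1.5 → ∉ W
#9 (-2, 2, 2, -3): internal (-5.53553, -2.70711); octagon support 5.82843 vs apothem 1.5 → ∉ W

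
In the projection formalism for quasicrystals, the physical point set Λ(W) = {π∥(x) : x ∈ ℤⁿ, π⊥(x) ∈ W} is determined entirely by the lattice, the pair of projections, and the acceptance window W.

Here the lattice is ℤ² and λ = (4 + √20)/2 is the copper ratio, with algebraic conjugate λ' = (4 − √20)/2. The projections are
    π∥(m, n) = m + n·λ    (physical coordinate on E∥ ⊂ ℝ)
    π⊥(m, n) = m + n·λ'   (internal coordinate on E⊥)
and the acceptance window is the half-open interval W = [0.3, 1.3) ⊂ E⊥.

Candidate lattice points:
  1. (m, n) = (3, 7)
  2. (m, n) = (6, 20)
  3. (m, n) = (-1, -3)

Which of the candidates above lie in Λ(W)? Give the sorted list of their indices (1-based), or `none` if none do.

2

Numerically λ ≈ 4.23607 and λ' = −1/λ ≈ -0.23607.
candidate 1: (m,n)=(3,7) → π∥ = 3+7·λ ≈ 32.65248, π⊥ = 3+7·λ' ≈ 1.34752 ∉ [0.3, 1.3) ⇒ out
candidate 2: (m,n)=(6,20) → π∥ = 6+20·λ ≈ 90.72136, π⊥ = 6+20·λ' ≈ 1.27864 ∈ [0.3, 1.3) ⇒ IN Λ
candidate 3: (m,n)=(-1,-3) → π∥ = -1-3·λ ≈ -13.70820, π⊥ = -1-3·λ' ≈ -0.29180 ∉ [0.3, 1.3) ⇒ out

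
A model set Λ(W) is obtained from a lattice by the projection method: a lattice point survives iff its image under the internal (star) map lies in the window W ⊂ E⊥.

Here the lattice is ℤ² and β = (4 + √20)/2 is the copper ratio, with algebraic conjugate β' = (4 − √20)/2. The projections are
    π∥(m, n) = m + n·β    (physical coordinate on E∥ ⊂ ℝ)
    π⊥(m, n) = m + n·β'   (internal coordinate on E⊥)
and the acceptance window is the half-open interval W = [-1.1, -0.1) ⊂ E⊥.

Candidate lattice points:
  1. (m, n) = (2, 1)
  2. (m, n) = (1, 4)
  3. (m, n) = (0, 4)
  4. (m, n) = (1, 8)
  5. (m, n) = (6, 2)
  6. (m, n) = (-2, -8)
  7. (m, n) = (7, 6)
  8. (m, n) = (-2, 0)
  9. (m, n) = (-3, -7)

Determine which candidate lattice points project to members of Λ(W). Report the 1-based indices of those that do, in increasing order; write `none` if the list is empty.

3, 4, 6

β' = (4−√20)/2 ≈ -0.2361.
candidate 1: (m,n)=(2,1) → π∥ = 2+1·β ≈ 6.2361, π⊥ = 2+1·β' ≈ 1.7639 ∉ [-1.1, -0.1) ⇒ out
candidate 2: (m,n)=(1,4) → π∥ = 1+4·β ≈ 17.9443, π⊥ = 1+4·β' ≈ 0.0557 ∉ [-1.1, -0.1) ⇒ out
candidate 3: (m,n)=(0,4) → π∥ = 0+4·β ≈ 16.9443, π⊥ = 0+4·β' ≈ -0.9443 ∈ [-1.1, -0.1) ⇒ IN Λ
candidate 4: (m,n)=(1,8) → π∥ = 1+8·β ≈ 34.8885, π⊥ = 1+8·β' ≈ -0.8885 ∈ [-1.1, -0.1) ⇒ IN Λ
candidate 5: (m,n)=(6,2) → π∥ = 6+2·β ≈ 14.4721, π⊥ = 6+2·β' ≈ 5.5279 ∉ [-1.1, -0.1) ⇒ out
candidate 6: (m,n)=(-2,-8) → π∥ = -2-8·β ≈ -35.8885, π⊥ = -2-8·β' ≈ -0.1115 ∈ [-1.1, -0.1) ⇒ IN Λ
candidate 7: (m,n)=(7,6) → π∥ = 7+6·β ≈ 32.4164, π⊥ = 7+6·β' ≈ 5.5836 ∉ [-1.1, -0.1) ⇒ out
candidate 8: (m,n)=(-2,0) → π∥ = -2+0·β ≈ -2.0000, π⊥ = -2+0·β' ≈ -2.0000 ∉ [-1.1, -0.1) ⇒ out
candidate 9: (m,n)=(-3,-7) → π∥ = -3-7·β ≈ -32.6525, π⊥ = -3-7·β' ≈ -1.3475 ∉ [-1.1, -0.1) ⇒ out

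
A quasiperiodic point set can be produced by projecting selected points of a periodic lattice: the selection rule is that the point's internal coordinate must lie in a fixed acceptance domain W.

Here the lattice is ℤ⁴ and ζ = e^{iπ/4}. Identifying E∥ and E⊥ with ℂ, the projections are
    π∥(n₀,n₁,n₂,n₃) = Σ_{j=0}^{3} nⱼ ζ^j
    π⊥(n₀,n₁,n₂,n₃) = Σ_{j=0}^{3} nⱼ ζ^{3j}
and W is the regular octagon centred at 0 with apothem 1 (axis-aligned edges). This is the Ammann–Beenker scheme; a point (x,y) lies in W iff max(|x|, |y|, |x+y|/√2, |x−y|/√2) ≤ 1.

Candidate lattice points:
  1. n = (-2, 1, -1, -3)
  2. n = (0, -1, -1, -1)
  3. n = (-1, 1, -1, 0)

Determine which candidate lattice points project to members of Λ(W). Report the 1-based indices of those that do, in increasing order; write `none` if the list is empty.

2

π⊥(n) = n₀ + n₁ζ³ + n₂ζ⁶ + n₃ζ⁹ where ζ = e^{iπ/4}.
candidate 1: n = (-2, 1, -1, -3) → π⊥ ≈ (-4.8284, -0.4142); max(|x|,|y|,|x±y|/√2) = 4.8284 > 1 ⇒ ∉ W
candidate 2: n = (0, -1, -1, -1) → π⊥ ≈ (+0.0000, -0.4142); max(|x|,|y|,|x±y|/√2) = 0.4142 ≤ 1 ⇒ ∈ W
candidate 3: n = (-1, 1, -1, 0) → π⊥ ≈ (-1.7071, +1.7071); max(|x|,|y|,|x±y|/√2) = 2.4142 > 1 ⇒ ∉ W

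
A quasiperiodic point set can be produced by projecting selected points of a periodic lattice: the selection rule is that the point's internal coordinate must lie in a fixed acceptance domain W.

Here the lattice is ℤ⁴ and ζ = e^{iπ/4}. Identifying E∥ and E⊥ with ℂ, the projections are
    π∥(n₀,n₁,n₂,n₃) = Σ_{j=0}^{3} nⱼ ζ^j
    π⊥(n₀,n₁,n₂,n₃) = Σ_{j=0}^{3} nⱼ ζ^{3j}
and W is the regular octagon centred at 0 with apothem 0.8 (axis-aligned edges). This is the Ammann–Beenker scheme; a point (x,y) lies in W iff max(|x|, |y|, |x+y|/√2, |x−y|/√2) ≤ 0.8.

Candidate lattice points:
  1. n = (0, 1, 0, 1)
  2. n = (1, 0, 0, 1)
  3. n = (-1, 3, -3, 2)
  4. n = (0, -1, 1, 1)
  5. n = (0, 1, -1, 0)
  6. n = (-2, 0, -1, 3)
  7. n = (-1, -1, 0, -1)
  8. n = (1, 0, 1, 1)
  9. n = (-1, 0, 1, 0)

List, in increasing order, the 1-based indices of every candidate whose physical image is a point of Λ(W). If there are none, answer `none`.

none

π⊥(n) = n₀ + n₁ζ³ + n₂ζ⁶ + n₃ζ⁹ where ζ = e^{iπ/4}.
#1 (0, 1, 0, 1): internal (0.000000, 1.414214); octagon support 1.414214 vs apothem 0.8 → ∉ W
#2 (1, 0, 0, 1): internal (1.707107, 0.707107); octagon support 1.707107 vs apothem 0.8 → ∉ W
#3 (-1, 3, -3, 2): internal (-1.707107, 6.535534); octagon support 6.535534 vs apothem 0.8 → ∉ W
#4 (0, -1, 1, 1): internal (1.414214, -1.000000); octagon support 1.707107 vs apothem 0.8 → ∉ W
#5 (0, 1, -1, 0): internal (-0.707107, 1.707107); octagon support 1.707107 vs apothem 0.8 → ∉ W
#6 (-2, 0, -1, 3): internal (0.121320, 3.121320); octagon support 3.121320 vs apothem 0.8 → ∉ W
#7 (-1, -1, 0, -1): internal (-1.000000, -1.414214); octagon support 1.707107 vs apothem 0.8 → ∉ W
#8 (1, 0, 1, 1): internal (1.707107, -0.292893); octagon support 1.707107 vs apothem 0.8 → ∉ W
#9 (-1, 0, 1, 0): internal (-1.000000, -1.000000); octagon support 1.414214 vs apothem 0.8 → ∉ W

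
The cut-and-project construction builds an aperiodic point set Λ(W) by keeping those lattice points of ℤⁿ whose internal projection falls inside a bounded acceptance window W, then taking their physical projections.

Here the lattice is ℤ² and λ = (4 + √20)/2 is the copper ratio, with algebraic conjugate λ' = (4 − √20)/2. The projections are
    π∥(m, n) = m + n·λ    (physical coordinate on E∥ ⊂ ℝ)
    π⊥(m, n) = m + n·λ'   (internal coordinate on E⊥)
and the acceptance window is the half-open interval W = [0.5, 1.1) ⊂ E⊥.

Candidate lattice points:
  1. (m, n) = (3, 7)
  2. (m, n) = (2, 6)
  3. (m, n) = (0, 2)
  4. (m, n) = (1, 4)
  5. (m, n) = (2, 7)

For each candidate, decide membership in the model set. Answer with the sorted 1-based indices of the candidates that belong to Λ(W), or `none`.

λ' = (4−√20)/2 ≈ -0.236068.
[1] lift (3,7): star map gives 1.347524; window check 0.5 ≤ 1.347524 < 1.1 is false → out
[2] lift (2,6): star map gives 0.583592; window check 0.5 ≤ 0.583592 < 1.1 is true → IN Λ
[3] lift (0,2): star map gives -0.472136; window check 0.5 ≤ -0.472136 < 1.1 is false → out
[4] lift (1,4): star map gives 0.055728; window check 0.5 ≤ 0.055728 < 1.1 is false → out
[5] lift (2,7): star map gives 0.347524; window check 0.5 ≤ 0.347524 < 1.1 is false → out

2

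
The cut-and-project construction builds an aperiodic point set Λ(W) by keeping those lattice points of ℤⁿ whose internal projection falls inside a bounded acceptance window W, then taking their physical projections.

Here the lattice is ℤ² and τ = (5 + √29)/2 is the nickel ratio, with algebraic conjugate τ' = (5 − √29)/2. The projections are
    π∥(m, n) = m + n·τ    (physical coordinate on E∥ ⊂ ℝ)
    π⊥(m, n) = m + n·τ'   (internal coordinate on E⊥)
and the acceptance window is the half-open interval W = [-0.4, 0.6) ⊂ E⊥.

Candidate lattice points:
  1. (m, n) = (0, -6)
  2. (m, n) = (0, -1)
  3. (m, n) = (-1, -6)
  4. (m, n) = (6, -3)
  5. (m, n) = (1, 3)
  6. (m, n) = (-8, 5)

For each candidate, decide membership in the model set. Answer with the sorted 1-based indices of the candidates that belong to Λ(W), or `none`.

Compute τ' = (5−√29)/2 = -0.192582, so π⊥(m,n) = m -0.192582·n.
#1 (0,-6): internal coord 0 + (-6)·τ' = +1.155494; +1.155494 ∉ [-0.4, 0.6) → out
#2 (0,-1): internal coord 0 + (-1)·τ' = +0.192582; +0.192582 ∈ [-0.4, 0.6) → IN Λ
#3 (-1,-6): internal coord -1 + (-6)·τ' = +0.155494; +0.155494 ∈ [-0.4, 0.6) → IN Λ
#4 (6,-3): internal coord 6 + (-3)·τ' = +6.577747; +6.577747 ∉ [-0.4, 0.6) → out
#5 (1,3): internal coord 1 + (3)·τ' = +0.422253; +0.422253 ∈ [-0.4, 0.6) → IN Λ
#6 (-8,5): internal coord -8 + (5)·τ' = -8.962912; -8.962912 ∉ [-0.4, 0.6) → out

2, 3, 5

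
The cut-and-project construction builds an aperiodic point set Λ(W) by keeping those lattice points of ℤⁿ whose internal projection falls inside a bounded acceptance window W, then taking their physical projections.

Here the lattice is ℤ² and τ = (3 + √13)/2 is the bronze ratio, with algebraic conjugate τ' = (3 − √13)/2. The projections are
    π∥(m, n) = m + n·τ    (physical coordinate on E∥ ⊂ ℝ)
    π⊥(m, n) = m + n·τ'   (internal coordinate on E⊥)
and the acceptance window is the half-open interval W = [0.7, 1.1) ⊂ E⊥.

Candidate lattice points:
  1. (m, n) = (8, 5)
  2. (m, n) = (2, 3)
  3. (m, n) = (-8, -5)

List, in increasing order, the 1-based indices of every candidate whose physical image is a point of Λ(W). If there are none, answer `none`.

2

τ' = (3−√13)/2 ≈ -0.302776.
candidate 1: (m,n)=(8,5) → π∥ = 8+5·τ ≈ 24.513878, π⊥ = 8+5·τ' ≈ 6.486122 ∉ [0.7, 1.1) ⇒ out
candidate 2: (m,n)=(2,3) → π∥ = 2+3·τ ≈ 11.908327, π⊥ = 2+3·τ' ≈ 1.091673 ∈ [0.7, 1.1) ⇒ IN Λ
candidate 3: (m,n)=(-8,-5) → π∥ = -8-5·τ ≈ -24.513878, π⊥ = -8-5·τ' ≈ -6.486122 ∉ [0.7, 1.1) ⇒ out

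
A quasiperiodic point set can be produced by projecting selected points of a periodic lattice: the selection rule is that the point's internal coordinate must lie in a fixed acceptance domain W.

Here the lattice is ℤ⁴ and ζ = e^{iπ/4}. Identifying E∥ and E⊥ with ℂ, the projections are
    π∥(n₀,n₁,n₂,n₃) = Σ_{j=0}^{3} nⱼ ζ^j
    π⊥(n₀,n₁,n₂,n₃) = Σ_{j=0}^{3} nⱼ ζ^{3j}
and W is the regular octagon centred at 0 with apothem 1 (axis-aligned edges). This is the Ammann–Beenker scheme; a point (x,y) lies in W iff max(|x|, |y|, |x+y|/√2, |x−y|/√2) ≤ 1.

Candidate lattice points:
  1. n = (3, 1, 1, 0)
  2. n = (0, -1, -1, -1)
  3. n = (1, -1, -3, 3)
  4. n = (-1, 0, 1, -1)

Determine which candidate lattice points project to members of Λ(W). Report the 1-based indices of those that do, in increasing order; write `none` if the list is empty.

With ζ = e^{iπ/4} the internal vectors are ζ^0,ζ^3,ζ^6,ζ^9.
#1 (3, 1, 1, 0): internal (2.29289, -0.29289); octagon support 2.29289 vs apothem 1 → ∉ W
#2 (0, -1, -1, -1): internal (0.00000, -0.41421); octagon support 0.41421 vs apothem 1 → ∈ W
#3 (1, -1, -3, 3): internal (3.82843, 4.41421); octagon support 5.82843 vs apothem 1 → ∉ W
#4 (-1, 0, 1, -1): internal (-1.70711, -1.70711); octagon support 2.41421 vs apothem 1 → ∉ W

2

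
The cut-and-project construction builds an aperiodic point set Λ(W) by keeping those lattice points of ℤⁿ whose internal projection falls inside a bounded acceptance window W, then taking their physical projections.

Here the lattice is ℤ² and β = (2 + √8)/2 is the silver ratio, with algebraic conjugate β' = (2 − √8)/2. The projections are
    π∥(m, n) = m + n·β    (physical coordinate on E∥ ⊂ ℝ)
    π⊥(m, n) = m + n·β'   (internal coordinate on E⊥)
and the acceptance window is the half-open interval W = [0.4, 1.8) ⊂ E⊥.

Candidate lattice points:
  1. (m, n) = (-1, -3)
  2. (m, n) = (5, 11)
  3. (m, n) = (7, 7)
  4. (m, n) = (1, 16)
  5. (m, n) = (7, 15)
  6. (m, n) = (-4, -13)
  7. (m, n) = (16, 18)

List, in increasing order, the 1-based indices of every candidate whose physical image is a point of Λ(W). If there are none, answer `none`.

Compute β' = (2−√8)/2 = -0.4142, so π⊥(m,n) = m -0.4142·n.
[1] lift (-1,-3): star map gives 0.2426; window check 0.4 ≤ 0.2426 < 1.8 is false → out
[2] lift (5,11): star map gives 0.4437; window check 0.4 ≤ 0.4437 < 1.8 is true → IN Λ
[3] lift (7,7): star map gives 4.1005; window check 0.4 ≤ 4.1005 < 1.8 is false → out
[4] lift (1,16): star map gives -5.6274; window check 0.4 ≤ -5.6274 < 1.8 is false → out
[5] lift (7,15): star map gives 0.7868; window check 0.4 ≤ 0.7868 < 1.8 is true → IN Λ
[6] lift (-4,-13): star map gives 1.3848; window check 0.4 ≤ 1.3848 < 1.8 is true → IN Λ
[7] lift (16,18): star map gives 8.5442; window check 0.4 ≤ 8.5442 < 1.8 is false → out

2, 5, 6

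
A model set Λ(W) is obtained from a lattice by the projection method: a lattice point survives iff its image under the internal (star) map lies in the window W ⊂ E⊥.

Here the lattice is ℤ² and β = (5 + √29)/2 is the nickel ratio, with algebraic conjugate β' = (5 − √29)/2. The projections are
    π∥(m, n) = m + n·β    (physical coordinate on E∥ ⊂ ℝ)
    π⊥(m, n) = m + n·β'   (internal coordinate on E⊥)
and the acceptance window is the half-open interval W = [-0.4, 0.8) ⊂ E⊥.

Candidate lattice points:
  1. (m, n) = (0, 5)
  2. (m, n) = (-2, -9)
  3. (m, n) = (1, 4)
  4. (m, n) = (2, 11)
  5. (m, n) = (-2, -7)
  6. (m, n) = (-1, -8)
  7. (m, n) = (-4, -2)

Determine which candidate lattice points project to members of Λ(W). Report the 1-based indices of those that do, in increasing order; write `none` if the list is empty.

2, 3, 4, 6

Compute β' = (5−√29)/2 = -0.1926, so π⊥(m,n) = m -0.1926·n.
candidate 1: (m,n)=(0,5) → π∥ = 0+5·β ≈ 25.9629, π⊥ = 0+5·β' ≈ -0.9629 ∉ [-0.4, 0.8) ⇒ out
candidate 2: (m,n)=(-2,-9) → π∥ = -2-9·β ≈ -48.7332, π⊥ = -2-9·β' ≈ -0.2668 ∈ [-0.4, 0.8) ⇒ IN Λ
candidate 3: (m,n)=(1,4) → π∥ = 1+4·β ≈ 21.7703, π⊥ = 1+4·β' ≈ 0.2297 ∈ [-0.4, 0.8) ⇒ IN Λ
candidate 4: (m,n)=(2,11) → π∥ = 2+11·β ≈ 59.1184, π⊥ = 2+11·β' ≈ -0.1184 ∈ [-0.4, 0.8) ⇒ IN Λ
candidate 5: (m,n)=(-2,-7) → π∥ = -2-7·β ≈ -38.3481, π⊥ = -2-7·β' ≈ -0.6519 ∉ [-0.4, 0.8) ⇒ out
candidate 6: (m,n)=(-1,-8) → π∥ = -1-8·β ≈ -42.5407, π⊥ = -1-8·β' ≈ 0.5407 ∈ [-0.4, 0.8) ⇒ IN Λ
candidate 7: (m,n)=(-4,-2) → π∥ = -4-2·β ≈ -14.3852, π⊥ = -4-2·β' ≈ -3.6148 ∉ [-0.4, 0.8) ⇒ out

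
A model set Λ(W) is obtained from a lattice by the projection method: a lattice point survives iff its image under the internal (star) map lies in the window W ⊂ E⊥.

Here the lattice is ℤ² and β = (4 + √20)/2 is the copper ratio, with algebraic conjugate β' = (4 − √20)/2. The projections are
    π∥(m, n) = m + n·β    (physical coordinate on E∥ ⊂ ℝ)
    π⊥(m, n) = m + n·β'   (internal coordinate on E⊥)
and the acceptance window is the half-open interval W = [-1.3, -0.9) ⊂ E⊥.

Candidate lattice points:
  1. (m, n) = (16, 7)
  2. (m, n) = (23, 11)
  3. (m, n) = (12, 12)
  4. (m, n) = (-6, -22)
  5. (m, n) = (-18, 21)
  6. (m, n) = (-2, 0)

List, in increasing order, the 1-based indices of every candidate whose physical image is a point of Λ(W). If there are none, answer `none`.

Numerically β ≈ 4.236068 and β' = −1/β ≈ -0.236068.
#1 (16,7): internal coord 16 + (7)·β' = +14.347524; +14.347524 ∉ [-1.3, -0.9) → out
#2 (23,11): internal coord 23 + (11)·β' = +20.403252; +20.403252 ∉ [-1.3, -0.9) → out
#3 (12,12): internal coord 12 + (12)·β' = +9.167184; +9.167184 ∉ [-1.3, -0.9) → out
#4 (-6,-22): internal coord -6 + (-22)·β' = -0.806504; -0.806504 ∉ [-1.3, -0.9) → out
#5 (-18,21): internal coord -18 + (21)·β' = -22.957428; -22.957428 ∉ [-1.3, -0.9) → out
#6 (-2,0): internal coord -2 + (0)·β' = -2.000000; -2.000000 ∉ [-1.3, -0.9) → out

none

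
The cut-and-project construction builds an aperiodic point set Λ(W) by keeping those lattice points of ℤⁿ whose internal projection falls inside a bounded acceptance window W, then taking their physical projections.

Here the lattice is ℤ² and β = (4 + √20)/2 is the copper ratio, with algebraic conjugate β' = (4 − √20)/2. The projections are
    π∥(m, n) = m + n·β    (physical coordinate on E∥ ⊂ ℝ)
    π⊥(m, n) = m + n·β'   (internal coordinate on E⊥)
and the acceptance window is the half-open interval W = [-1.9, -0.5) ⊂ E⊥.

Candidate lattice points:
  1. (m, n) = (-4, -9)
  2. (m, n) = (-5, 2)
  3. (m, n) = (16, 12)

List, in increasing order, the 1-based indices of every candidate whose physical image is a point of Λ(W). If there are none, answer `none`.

β' = (4−√20)/2 ≈ -0.2361.
#1 (-4,-9): internal coord -4 + (-9)·β' = -1.8754; -1.8754 ∈ [-1.9, -0.5) → IN Λ
#2 (-5,2): internal coord -5 + (2)·β' = -5.4721; -5.4721 ∉ [-1.9, -0.5) → out
#3 (16,12): internal coord 16 + (12)·β' = +13.1672; +13.1672 ∉ [-1.9, -0.5) → out

1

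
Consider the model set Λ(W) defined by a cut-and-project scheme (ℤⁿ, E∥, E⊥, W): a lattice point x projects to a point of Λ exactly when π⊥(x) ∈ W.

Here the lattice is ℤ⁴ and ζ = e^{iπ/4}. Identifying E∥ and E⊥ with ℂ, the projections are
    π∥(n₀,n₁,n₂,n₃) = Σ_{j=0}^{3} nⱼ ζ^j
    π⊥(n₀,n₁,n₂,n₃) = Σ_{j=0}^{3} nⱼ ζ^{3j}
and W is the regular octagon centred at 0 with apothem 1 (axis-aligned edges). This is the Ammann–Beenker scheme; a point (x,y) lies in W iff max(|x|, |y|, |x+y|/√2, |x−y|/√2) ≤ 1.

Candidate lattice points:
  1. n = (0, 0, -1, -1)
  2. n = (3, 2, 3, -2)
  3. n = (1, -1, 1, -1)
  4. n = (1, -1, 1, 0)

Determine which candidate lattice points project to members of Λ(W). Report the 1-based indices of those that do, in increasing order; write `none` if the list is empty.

With ζ = e^{iπ/4} the internal vectors are ζ^0,ζ^3,ζ^6,ζ^9.
candidate 1: n = (0, 0, -1, -1) → π⊥ ≈ (-0.70711, +0.29289); max(|x|,|y|,|x±y|/√2) = 0.70711 ≤ 1 ⇒ ∈ W
candidate 2: n = (3, 2, 3, -2) → π⊥ ≈ (+0.17157, -3.00000); max(|x|,|y|,|x±y|/√2) = 3.00000 > 1 ⇒ ∉ W
candidate 3: n = (1, -1, 1, -1) → π⊥ ≈ (+1.00000, -2.41421); max(|x|,|y|,|x±y|/√2) = 2.41421 > 1 ⇒ ∉ W
candidate 4: n = (1, -1, 1, 0) → π⊥ ≈ (+1.70711, -1.70711); max(|x|,|y|,|x±y|/√2) = 2.41421 > 1 ⇒ ∉ W

1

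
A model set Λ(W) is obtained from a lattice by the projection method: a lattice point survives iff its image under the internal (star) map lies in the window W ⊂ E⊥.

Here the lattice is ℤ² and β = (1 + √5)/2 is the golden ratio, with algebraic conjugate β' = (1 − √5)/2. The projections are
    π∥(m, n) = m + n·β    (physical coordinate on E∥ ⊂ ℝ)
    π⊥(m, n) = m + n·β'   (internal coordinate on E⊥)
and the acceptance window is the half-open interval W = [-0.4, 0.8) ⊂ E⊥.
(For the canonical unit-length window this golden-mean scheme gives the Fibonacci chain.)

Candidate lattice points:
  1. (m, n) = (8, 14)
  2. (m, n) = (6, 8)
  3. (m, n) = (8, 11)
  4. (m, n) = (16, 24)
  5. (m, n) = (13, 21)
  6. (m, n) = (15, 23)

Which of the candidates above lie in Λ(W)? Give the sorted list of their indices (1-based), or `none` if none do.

5, 6

Compute β' = (1−√5)/2 = -0.6180, so π⊥(m,n) = m -0.6180·n.
[1] lift (8,14): star map gives -0.6525; window check -0.4 ≤ -0.6525 < 0.8 is false → out
[2] lift (6,8): star map gives 1.0557; window check -0.4 ≤ 1.0557 < 0.8 is false → out
[3] lift (8,11): star map gives 1.2016; window check -0.4 ≤ 1.2016 < 0.8 is false → out
[4] lift (16,24): star map gives 1.1672; window check -0.4 ≤ 1.1672 < 0.8 is false → out
[5] lift (13,21): star map gives 0.0213; window check -0.4 ≤ 0.0213 < 0.8 is true → IN Λ
[6] lift (15,23): star map gives 0.7852; window check -0.4 ≤ 0.7852 < 0.8 is true → IN Λ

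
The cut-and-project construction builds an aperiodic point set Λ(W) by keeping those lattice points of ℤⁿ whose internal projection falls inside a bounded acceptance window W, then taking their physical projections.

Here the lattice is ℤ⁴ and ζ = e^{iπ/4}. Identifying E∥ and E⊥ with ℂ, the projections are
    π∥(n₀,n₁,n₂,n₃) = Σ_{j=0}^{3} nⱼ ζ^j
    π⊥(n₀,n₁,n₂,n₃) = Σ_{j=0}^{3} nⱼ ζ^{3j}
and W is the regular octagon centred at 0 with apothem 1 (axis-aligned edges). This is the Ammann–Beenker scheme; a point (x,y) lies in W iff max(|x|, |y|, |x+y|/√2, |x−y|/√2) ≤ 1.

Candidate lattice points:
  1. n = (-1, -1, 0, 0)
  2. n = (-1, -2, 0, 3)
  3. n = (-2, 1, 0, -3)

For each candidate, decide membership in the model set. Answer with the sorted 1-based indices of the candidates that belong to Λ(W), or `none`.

With ζ = e^{iπ/4} the internal vectors are ζ^0,ζ^3,ζ^6,ζ^9.
candidate 1: n = (-1, -1, 0, 0) → π⊥ ≈ (-0.2929, -0.7071); max(|x|,|y|,|x±y|/√2) = 0.7071 ≤ 1 ⇒ ∈ W
candidate 2: n = (-1, -2, 0, 3) → π⊥ ≈ (+2.5355, +0.7071); max(|x|,|y|,|x±y|/√2) = 2.5355 > 1 ⇒ ∉ W
candidate 3: n = (-2, 1, 0, -3) → π⊥ ≈ (-4.8284, -1.4142); max(|x|,|y|,|x±y|/√2) = 4.8284 > 1 ⇒ ∉ W

1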